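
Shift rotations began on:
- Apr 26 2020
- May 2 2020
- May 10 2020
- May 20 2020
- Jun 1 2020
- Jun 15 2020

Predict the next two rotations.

Gaps: 6, 8, 10, 12, 14 days — each gap is 2 larger than the previous one.
Next gap: 16 days. Jun 15 2020 + 16 days = Jul 1 2020.
Next gap: 18 days. Jul 1 2020 + 18 days = Jul 19 2020.

Jul 1 2020, Jul 19 2020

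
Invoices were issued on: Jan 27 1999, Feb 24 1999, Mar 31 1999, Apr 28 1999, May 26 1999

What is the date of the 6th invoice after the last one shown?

Every date is a Wednesday; gaps 28, 35, 28, 28 days.
Each is the last Wednesday of its month (at least one falls on the 29th or later, ruling out '4th Wednesday').
June 1999 ends with Wednesday Jun 30 1999.
Last Wednesday of July 1999: Jul 28 1999.
August 1999 ends with Wednesday Aug 25 1999.
September 1999 ends with Wednesday Sep 29 1999.
October 1999 ends with Wednesday Oct 27 1999.
November 1999 ends with Wednesday Nov 24 1999.

Nov 24 1999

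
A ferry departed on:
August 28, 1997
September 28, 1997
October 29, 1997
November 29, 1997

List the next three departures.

The spacing is 31, 31, 31 days — always 31 days.
November 29, 1997 + 31 days = December 30, 1997.
December 30, 1997 + 31 days = January 30, 1998.
January 30, 1998 + 31 days = March 2, 1998.

December 30, 1997; January 30, 1998; March 2, 1998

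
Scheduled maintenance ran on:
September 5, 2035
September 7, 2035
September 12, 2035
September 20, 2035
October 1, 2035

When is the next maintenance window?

October 15, 2035

Intervals are 2, 5, 8, 11 days — an arithmetic progression with common difference 3.
Next gap: 14 days. October 1, 2035 + 14 days = October 15, 2035.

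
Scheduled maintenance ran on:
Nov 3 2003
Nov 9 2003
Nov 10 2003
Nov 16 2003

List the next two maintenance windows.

The gap pattern 6, 1, 6 repeats every 2 events.
These are the Mondays and Sundays of each week.
The following Monday is Nov 17 2003.
Next Sunday: Nov 23 2003.

Nov 17 2003, Nov 23 2003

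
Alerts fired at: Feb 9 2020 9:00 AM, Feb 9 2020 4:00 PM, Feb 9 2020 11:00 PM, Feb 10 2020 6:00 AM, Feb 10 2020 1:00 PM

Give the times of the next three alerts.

Feb 10 2020 8:00 PM, Feb 11 2020 3:00 AM, Feb 11 2020 10:00 AM

The interval is a steady 7 hours (7, 7, 7, 7).
Feb 10 2020 1:00 PM + 7 h = Feb 10 2020 8:00 PM.
Feb 10 2020 8:00 PM + 7 h = Feb 11 2020 3:00 AM.
Feb 11 2020 3:00 AM + 7 h = Feb 11 2020 10:00 AM.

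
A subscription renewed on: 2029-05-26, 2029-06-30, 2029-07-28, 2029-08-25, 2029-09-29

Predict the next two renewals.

2029-10-27, 2029-11-24

All Saturdays; the gaps (35, 28, 28, 35) vary with month length.
This is the last Saturday of each month.
Last Saturday of October 2029: 2029-10-27.
Last Saturday of November 2029: 2029-11-24.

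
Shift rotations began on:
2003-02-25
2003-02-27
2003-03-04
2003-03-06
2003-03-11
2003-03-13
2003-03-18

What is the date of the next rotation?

2003-03-20

Every event lands on a Tuesday or Thursday (gaps cycle 2, 5, 2, 5, 2, 5).
So the schedule is: every Tuesday and Thursday.
The following Thursday is 2003-03-20.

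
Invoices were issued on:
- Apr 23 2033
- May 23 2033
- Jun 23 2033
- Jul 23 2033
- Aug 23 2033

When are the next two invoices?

Sep 23 2033, Oct 23 2033

Gaps: 30, 31, 30, 31 days — not constant. Every event is on the 23rd of the month.
Pattern: the 23rd of each month.
September 2033: Sep 23 2033.
Next: October 2033 → Oct 23 2033.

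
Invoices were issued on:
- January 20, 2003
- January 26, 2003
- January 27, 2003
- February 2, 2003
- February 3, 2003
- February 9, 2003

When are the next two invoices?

Every event lands on a Monday or Sunday (gaps cycle 6, 1, 6, 1, 6).
So the schedule is: every Monday and Sunday.
The following Monday is February 10, 2003.
Next Sunday: February 16, 2003.

February 10, 2003; February 16, 2003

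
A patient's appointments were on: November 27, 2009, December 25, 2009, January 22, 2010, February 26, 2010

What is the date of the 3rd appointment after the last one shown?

All dates are Fridays, 28, 28, 35 days apart.
Specifically, the 4th Friday of each month.
4th Friday of March 2010: March 26, 2010.
April 2010 — 4th Friday is April 23, 2010.
May 2010 — 4th Friday is May 28, 2010.

May 28, 2010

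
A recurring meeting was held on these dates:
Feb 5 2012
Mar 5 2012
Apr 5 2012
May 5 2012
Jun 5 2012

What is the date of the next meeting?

Each date is the 5th; the gaps (29, 31, 30, 31) track the month lengths.
The rule is the 5th of each month.
July 2012: Jul 5 2012.

Jul 5 2012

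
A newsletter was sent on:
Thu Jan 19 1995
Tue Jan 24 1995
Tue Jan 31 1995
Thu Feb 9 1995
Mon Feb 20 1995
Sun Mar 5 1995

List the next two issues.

Mon Mar 20 1995, Thu Apr 6 1995

The spacing grows by 2 each time: 5, 7, 9, 11, 13 days.
Next gap: 15 days. Sun Mar 5 1995 + 15 days = Mon Mar 20 1995.
Next gap: 17 days. Mon Mar 20 1995 + 17 days = Thu Apr 6 1995.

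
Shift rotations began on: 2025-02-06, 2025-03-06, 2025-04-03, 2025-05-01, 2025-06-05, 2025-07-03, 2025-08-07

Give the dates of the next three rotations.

2025-09-04, 2025-10-02, 2025-11-06

Gaps: 28, 28, 28, 35, 28, 35 days — a mix of 28 and 35. Every date is a Thursday.
Each is the 1st Thursday of its month.
September 2025 — 1st Thursday is 2025-09-04.
1st Thursday of October 2025: 2025-10-02.
1st Thursday of November 2025: 2025-11-06.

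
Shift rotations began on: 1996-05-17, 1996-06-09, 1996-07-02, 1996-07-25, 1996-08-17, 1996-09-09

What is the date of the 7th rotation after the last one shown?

The spacing is 23, 23, 23, 23, 23 days — always 23 days.
1996-09-09 + 23 days = 1996-10-02.
1996-10-02 + 23 days = 1996-10-25.
1996-10-25 + 23 days = 1996-11-17.
1996-11-17 + 23 days = 1996-12-10.
1996-12-10 + 23 days = 1997-01-02.
1997-01-02 + 23 days = 1997-01-25.
1997-01-25 + 23 days = 1997-02-17.

1997-02-17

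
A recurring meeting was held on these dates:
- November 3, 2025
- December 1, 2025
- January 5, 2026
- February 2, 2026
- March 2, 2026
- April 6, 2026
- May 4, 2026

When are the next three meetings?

June 1, 2026; July 6, 2026; August 3, 2026

These are Mondays at 28- or 35-day spacing (28, 35, 28, 28, 35, 28).
The pattern: 1st Monday of the month.
June 2026 — 1st Monday is June 1, 2026.
July 2026 — 1st Monday is July 6, 2026.
August 2026 — 1st Monday is August 3, 2026.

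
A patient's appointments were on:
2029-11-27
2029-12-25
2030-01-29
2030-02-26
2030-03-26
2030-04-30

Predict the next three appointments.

2030-05-28, 2030-06-25, 2030-07-30

These are Tuesdays with 28, 35, 28, 28, 35-day gaps.
Each is the final Tuesday of its month — 2030-01-29 is past the 28th, so '4th Tuesday' doesn't fit.
May 2030 ends with Tuesday 2030-05-28.
Last Tuesday of June 2030: 2030-06-25.
Last Tuesday of July 2030: 2030-07-30.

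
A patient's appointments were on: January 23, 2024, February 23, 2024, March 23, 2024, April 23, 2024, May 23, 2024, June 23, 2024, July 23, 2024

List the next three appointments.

Each date is the 23rd; the gaps (31, 29, 31, 30, 31, 30) track the month lengths.
The rule is the 23rd of each month.
Next: August 2024 → August 23, 2024.
Next: September 2024 → September 23, 2024.
October 2024: October 23, 2024.

August 23, 2024; September 23, 2024; October 23, 2024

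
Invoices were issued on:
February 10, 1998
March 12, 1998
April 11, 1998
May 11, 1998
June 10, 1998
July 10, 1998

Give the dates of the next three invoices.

August 9, 1998; September 8, 1998; October 8, 1998

Every event comes 30 days after the last (30, 30, 30, 30, 30).
July 10, 1998 + 30 days = August 9, 1998.
August 9, 1998 + 30 days = September 8, 1998.
September 8, 1998 + 30 days = October 8, 1998.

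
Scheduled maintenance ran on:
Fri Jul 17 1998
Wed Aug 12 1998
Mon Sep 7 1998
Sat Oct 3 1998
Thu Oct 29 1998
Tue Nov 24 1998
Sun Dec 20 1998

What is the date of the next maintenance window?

Every event comes 26 days after the last (26, 26, 26, 26, 26, 26).
Sun Dec 20 1998 + 26 days = Fri Jan 15 1999.

Fri Jan 15 1999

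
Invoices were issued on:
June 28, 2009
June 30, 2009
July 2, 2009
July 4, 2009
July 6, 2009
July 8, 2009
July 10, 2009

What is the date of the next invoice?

Gaps between consecutive events: 2, 2, 2, 2, 2, 2 days — a constant 2-day interval.
July 10, 2009 + 2 days = July 12, 2009.

July 12, 2009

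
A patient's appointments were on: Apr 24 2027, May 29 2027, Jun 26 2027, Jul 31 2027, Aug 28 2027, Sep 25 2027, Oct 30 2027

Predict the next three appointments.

Nov 27 2027, Dec 25 2027, Jan 29 2028

These are Saturdays with 35, 28, 35, 28, 28, 35-day gaps.
Each is the final Saturday of its month — May 29 2027 is past the 28th, so '4th Saturday' doesn't fit.
Last Saturday of November 2027: Nov 27 2027.
Last Saturday of December 2027: Dec 25 2027.
January 2028 ends with Saturday Jan 29 2028.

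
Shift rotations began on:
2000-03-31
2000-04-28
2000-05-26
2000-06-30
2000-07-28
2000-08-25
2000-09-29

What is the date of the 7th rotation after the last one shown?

2001-04-27

Every date is a Friday; gaps 28, 28, 35, 28, 28, 35 days.
Each is the last Friday of its month (at least one falls on the 29th or later, ruling out '4th Friday').
October 2000 ends with Friday 2000-10-27.
Last Friday of November 2000: 2000-11-24.
December 2000 ends with Friday 2000-12-29.
January 2001 ends with Friday 2001-01-26.
Last Friday of February 2001: 2001-02-23.
March 2001 ends with Friday 2001-03-30.
April 2001 ends with Friday 2001-04-27.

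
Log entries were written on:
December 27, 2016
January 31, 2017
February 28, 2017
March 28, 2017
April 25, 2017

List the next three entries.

These are Tuesdays with 35, 28, 28, 28-day gaps.
Each is the final Tuesday of its month — January 31, 2017 is past the 28th, so '4th Tuesday' doesn't fit.
May 2017 ends with Tuesday May 30, 2017.
Last Tuesday of June 2017: June 27, 2017.
Last Tuesday of July 2017: July 25, 2017.

May 30, 2017; June 27, 2017; July 25, 2017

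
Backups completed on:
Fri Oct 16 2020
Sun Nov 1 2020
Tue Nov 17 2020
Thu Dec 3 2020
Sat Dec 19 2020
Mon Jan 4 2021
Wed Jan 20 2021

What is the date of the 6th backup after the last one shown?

Mon Apr 26 2021

Gaps between consecutive events: 16, 16, 16, 16, 16, 16 days — a constant 16-day interval.
Wed Jan 20 2021 + 16 days = Fri Feb 5 2021.
Fri Feb 5 2021 + 16 days = Sun Feb 21 2021.
Sun Feb 21 2021 + 16 days = Tue Mar 9 2021.
Tue Mar 9 2021 + 16 days = Thu Mar 25 2021.
Thu Mar 25 2021 + 16 days = Sat Apr 10 2021.
Sat Apr 10 2021 + 16 days = Mon Apr 26 2021.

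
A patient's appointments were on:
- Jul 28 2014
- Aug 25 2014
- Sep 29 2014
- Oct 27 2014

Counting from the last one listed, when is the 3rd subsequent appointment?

Jan 26 2015

These are Mondays with 28, 35, 28-day gaps.
Each is the final Monday of its month — Sep 29 2014 is past the 28th, so '4th Monday' doesn't fit.
Last Monday of November 2014: Nov 24 2014.
December 2014 ends with Monday Dec 29 2014.
January 2015 ends with Monday Jan 26 2015.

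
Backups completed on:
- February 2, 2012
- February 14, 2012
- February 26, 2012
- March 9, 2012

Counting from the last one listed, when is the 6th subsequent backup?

Gaps between consecutive events: 12, 12, 12 days — a constant 12-day interval.
March 9, 2012 + 12 days = March 21, 2012.
March 21, 2012 + 12 days = April 2, 2012.
April 2, 2012 + 12 days = April 14, 2012.
April 14, 2012 + 12 days = April 26, 2012.
April 26, 2012 + 12 days = May 8, 2012.
May 8, 2012 + 12 days = May 20, 2012.

May 20, 2012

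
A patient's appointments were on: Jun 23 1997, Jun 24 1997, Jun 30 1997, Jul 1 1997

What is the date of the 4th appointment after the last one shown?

Jul 15 1997

The gap pattern 1, 6, 1 repeats every 2 events.
These are the Mondays and Tuesdays of each week.
Next Monday: Jul 7 1997.
Next Tuesday: Jul 8 1997.
The following Monday is Jul 14 1997.
Next Tuesday: Jul 15 1997.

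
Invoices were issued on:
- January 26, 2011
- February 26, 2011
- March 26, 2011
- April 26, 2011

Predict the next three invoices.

The day-of-month is always 26 (31, 28, 31 days between events).
So this recurs on the 26th of each month.
May 2011: May 26, 2011.
June 2011: June 26, 2011.
Next: July 2011 → July 26, 2011.

May 26, 2011; June 26, 2011; July 26, 2011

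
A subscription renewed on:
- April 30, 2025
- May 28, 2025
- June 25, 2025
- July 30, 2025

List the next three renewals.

Every date is a Wednesday; gaps 28, 28, 35 days.
Each is the last Wednesday of its month (at least one falls on the 29th or later, ruling out '4th Wednesday').
Last Wednesday of August 2025: August 27, 2025.
September 2025 ends with Wednesday September 24, 2025.
Last Wednesday of October 2025: October 29, 2025.

August 27, 2025; September 24, 2025; October 29, 2025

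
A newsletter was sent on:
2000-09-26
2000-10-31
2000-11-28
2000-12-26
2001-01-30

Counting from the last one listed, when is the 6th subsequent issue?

All Tuesdays; the gaps (35, 28, 28, 35) vary with month length.
This is the last Tuesday of each month.
February 2001 ends with Tuesday 2001-02-27.
March 2001 ends with Tuesday 2001-03-27.
Last Tuesday of April 2001: 2001-04-24.
Last Tuesday of May 2001: 2001-05-29.
Last Tuesday of June 2001: 2001-06-26.
July 2001 ends with Tuesday 2001-07-31.

2001-07-31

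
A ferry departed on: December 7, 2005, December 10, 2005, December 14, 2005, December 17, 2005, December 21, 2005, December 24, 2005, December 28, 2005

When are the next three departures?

December 31, 2005; January 4, 2006; January 7, 2006

Gaps: 3, 4, 3, 4, 3, 4 days — not constant, but cyclic with period 2.
The events fall on every Wednesday and Saturday.
The following Saturday is December 31, 2005.
The following Wednesday is January 4, 2006.
Next Saturday: January 7, 2006.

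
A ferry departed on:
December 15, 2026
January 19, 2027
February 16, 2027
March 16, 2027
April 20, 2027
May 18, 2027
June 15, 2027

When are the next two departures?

Gaps: 35, 28, 28, 35, 28, 28 days — a mix of 28 and 35. Every date is a Tuesday.
Each is the 3rd Tuesday of its month.
3rd Tuesday of July 2027: July 20, 2027.
August 2027 — 3rd Tuesday is August 17, 2027.

July 20, 2027; August 17, 2027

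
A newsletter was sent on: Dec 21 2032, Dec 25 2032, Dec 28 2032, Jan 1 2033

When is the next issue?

The gap pattern 4, 3, 4 repeats every 2 events.
These are the Tuesdays and Saturdays of each week.
Next Tuesday: Jan 4 2033.

Jan 4 2033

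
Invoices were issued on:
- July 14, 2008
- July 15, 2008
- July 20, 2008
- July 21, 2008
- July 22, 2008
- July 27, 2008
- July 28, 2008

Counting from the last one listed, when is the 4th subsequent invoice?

August 5, 2008

Gaps: 1, 5, 1, 1, 5, 1 days — not constant, but cyclic with period 3.
The events fall on every Monday, Tuesday and Sunday.
Next Tuesday: July 29, 2008.
Next Sunday: August 3, 2008.
The following Monday is August 4, 2008.
Next Tuesday: August 5, 2008.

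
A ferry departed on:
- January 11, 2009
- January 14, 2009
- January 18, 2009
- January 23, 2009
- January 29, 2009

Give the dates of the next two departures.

The spacing grows by 1 each time: 3, 4, 5, 6 days.
Next gap: 7 days. January 29, 2009 + 7 days = February 5, 2009.
Next gap: 8 days. February 5, 2009 + 8 days = February 13, 2009.

February 5, 2009; February 13, 2009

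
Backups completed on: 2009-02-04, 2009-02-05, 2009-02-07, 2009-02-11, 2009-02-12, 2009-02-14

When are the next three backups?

Every event lands on a Wednesday or Thursday or Saturday (gaps cycle 1, 2, 4, 1, 2).
So the schedule is: every Wednesday, Thursday and Saturday.
Next Wednesday: 2009-02-18.
The following Thursday is 2009-02-19.
The following Saturday is 2009-02-21.

2009-02-18, 2009-02-19, 2009-02-21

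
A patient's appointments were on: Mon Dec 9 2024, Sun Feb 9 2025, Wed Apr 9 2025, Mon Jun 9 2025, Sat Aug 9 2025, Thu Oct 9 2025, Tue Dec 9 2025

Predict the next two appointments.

Each date is the 9th; the gaps (62, 59, 61, 61, 61, 61) track the month lengths.
The rule is the 9th of every 2 months.
February 2026: Mon Feb 9 2026.
April 2026: Thu Apr 9 2026.

Mon Feb 9 2026, Thu Apr 9 2026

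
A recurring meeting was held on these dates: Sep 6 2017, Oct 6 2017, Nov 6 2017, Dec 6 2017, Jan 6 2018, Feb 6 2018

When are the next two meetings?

Each date is the 6th; the gaps (30, 31, 30, 31, 31) track the month lengths.
The rule is the 6th of each month.
March 2018: Mar 6 2018.
Next: April 2018 → Apr 6 2018.

Mar 6 2018, Apr 6 2018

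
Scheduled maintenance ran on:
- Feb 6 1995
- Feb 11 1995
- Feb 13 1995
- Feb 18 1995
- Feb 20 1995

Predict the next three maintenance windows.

Feb 25 1995, Feb 27 1995, Mar 4 1995

Gaps: 5, 2, 5, 2 days — not constant, but cyclic with period 2.
The events fall on every Monday and Saturday.
Next Saturday: Feb 25 1995.
The following Monday is Feb 27 1995.
The following Saturday is Mar 4 1995.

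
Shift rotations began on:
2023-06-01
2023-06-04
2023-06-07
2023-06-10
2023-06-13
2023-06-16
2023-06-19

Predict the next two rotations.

2023-06-22, 2023-06-25

Every event comes 3 days after the last (3, 3, 3, 3, 3, 3).
2023-06-19 + 3 days = 2023-06-22.
2023-06-22 + 3 days = 2023-06-25.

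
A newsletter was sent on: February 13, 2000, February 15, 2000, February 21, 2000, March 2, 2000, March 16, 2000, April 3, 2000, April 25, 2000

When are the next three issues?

Intervals are 2, 6, 10, 14, 18, 22 days — an arithmetic progression with common difference 4.
Next gap: 26 days. April 25, 2000 + 26 days = May 21, 2000.
Next gap: 30 days. May 21, 2000 + 30 days = June 20, 2000.
Next gap: 34 days. June 20, 2000 + 34 days = July 24, 2000.

May 21, 2000; June 20, 2000; July 24, 2000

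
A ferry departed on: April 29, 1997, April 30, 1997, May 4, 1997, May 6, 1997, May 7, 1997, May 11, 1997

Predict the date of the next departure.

Every event lands on a Tuesday or Wednesday or Sunday (gaps cycle 1, 4, 2, 1, 4).
So the schedule is: every Tuesday, Wednesday and Sunday.
The following Tuesday is May 13, 1997.

May 13, 1997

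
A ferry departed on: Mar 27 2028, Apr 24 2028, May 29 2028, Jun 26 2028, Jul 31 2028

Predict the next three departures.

Aug 28 2028, Sep 25 2028, Oct 30 2028

These are Mondays with 28, 35, 28, 35-day gaps.
Each is the final Monday of its month — May 29 2028 is past the 28th, so '4th Monday' doesn't fit.
August 2028 ends with Monday Aug 28 2028.
Last Monday of September 2028: Sep 25 2028.
October 2028 ends with Monday Oct 30 2028.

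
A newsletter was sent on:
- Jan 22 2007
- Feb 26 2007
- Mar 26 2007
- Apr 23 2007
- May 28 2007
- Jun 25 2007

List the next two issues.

All dates are Mondays, 35, 28, 28, 35, 28 days apart.
Specifically, the 4th Monday of each month.
4th Monday of July 2007: Jul 23 2007.
August 2007 — 4th Monday is Aug 27 2007.

Jul 23 2007, Aug 27 2007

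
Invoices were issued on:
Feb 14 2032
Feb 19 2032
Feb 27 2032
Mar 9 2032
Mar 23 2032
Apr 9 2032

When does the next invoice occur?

Apr 29 2032

Intervals are 5, 8, 11, 14, 17 days — an arithmetic progression with common difference 3.
Next gap: 20 days. Apr 9 2032 + 20 days = Apr 29 2032.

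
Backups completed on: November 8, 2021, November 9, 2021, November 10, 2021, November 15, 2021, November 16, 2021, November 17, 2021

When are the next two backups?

Gaps: 1, 1, 5, 1, 1 days — not constant, but cyclic with period 3.
The events fall on every Monday, Tuesday and Wednesday.
Next Monday: November 22, 2021.
Next Tuesday: November 23, 2021.

November 22, 2021; November 23, 2021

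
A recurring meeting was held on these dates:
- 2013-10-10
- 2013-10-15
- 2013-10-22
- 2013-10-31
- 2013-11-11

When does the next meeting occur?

Intervals are 5, 7, 9, 11 days — an arithmetic progression with common difference 2.
Next gap: 13 days. 2013-11-11 + 13 days = 2013-11-24.

2013-11-24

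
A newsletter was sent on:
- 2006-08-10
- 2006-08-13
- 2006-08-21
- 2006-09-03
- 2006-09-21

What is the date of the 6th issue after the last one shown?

2007-04-22

Intervals are 3, 8, 13, 18 days — an arithmetic progression with common difference 5.
Next gap: 23 days. 2006-09-21 + 23 days = 2006-10-14.
Next gap: 28 days. 2006-10-14 + 28 days = 2006-11-11.
Next gap: 33 days. 2006-11-11 + 33 days = 2006-12-14.
Next gap: 38 days. 2006-12-14 + 38 days = 2007-01-21.
Next gap: 43 days. 2007-01-21 + 43 days = 2007-03-05.
Next gap: 48 days. 2007-03-05 + 48 days = 2007-04-22.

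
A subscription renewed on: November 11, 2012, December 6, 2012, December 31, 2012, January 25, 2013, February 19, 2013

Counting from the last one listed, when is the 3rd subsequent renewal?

Every event comes 25 days after the last (25, 25, 25, 25).
February 19, 2013 + 25 days = March 16, 2013.
March 16, 2013 + 25 days = April 10, 2013.
April 10, 2013 + 25 days = May 5, 2013.

May 5, 2013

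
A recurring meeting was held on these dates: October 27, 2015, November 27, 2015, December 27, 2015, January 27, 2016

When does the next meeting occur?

The day-of-month is always 27 (31, 30, 31 days between events).
So this recurs on the 27th of each month.
February 2016: February 27, 2016.

February 27, 2016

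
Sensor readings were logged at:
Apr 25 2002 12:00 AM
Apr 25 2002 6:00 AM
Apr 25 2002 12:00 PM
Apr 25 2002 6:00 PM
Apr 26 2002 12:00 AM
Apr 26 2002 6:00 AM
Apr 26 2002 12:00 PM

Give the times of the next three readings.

Apr 26 2002 6:00 PM, Apr 27 2002 12:00 AM, Apr 27 2002 6:00 AM

Spacing: 6, 6, 6, 6, 6, 6 h — constant 6 h.
Apr 26 2002 12:00 PM + 6 h = Apr 26 2002 6:00 PM.
Apr 26 2002 6:00 PM + 6 h = Apr 27 2002 12:00 AM.
Apr 27 2002 12:00 AM + 6 h = Apr 27 2002 6:00 AM.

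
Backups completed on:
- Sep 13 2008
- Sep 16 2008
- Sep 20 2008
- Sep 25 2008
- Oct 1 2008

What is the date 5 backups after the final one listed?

Gaps: 3, 4, 5, 6 days — each gap is 1 larger than the previous one.
Next gap: 7 days. Oct 1 2008 + 7 days = Oct 8 2008.
Next gap: 8 days. Oct 8 2008 + 8 days = Oct 16 2008.
Next gap: 9 days. Oct 16 2008 + 9 days = Oct 25 2008.
Next gap: 10 days. Oct 25 2008 + 10 days = Nov 4 2008.
Next gap: 11 days. Nov 4 2008 + 11 days = Nov 15 2008.

Nov 15 2008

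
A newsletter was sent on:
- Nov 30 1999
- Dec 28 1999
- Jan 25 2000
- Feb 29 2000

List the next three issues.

These are Tuesdays with 28, 28, 35-day gaps.
Each is the final Tuesday of its month — Nov 30 1999 is past the 28th, so '4th Tuesday' doesn't fit.
Last Tuesday of March 2000: Mar 28 2000.
April 2000 ends with Tuesday Apr 25 2000.
May 2000 ends with Tuesday May 30 2000.

Mar 28 2000, Apr 25 2000, May 30 2000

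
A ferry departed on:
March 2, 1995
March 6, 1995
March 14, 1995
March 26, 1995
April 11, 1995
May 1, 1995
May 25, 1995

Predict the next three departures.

Intervals are 4, 8, 12, 16, 20, 24 days — an arithmetic progression with common difference 4.
Next gap: 28 days. May 25, 1995 + 28 days = June 22, 1995.
Next gap: 32 days. June 22, 1995 + 32 days = July 24, 1995.
Next gap: 36 days. July 24, 1995 + 36 days = August 29, 1995.

June 22, 1995; July 24, 1995; August 29, 1995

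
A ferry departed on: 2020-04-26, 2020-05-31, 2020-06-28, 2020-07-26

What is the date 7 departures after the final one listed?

Every date is a Sunday; gaps 35, 28, 28 days.
Each is the last Sunday of its month (at least one falls on the 29th or later, ruling out '4th Sunday').
August 2020 ends with Sunday 2020-08-30.
September 2020 ends with Sunday 2020-09-27.
October 2020 ends with Sunday 2020-10-25.
November 2020 ends with Sunday 2020-11-29.
December 2020 ends with Sunday 2020-12-27.
Last Sunday of January 2021: 2021-01-31.
February 2021 ends with Sunday 2021-02-28.

2021-02-28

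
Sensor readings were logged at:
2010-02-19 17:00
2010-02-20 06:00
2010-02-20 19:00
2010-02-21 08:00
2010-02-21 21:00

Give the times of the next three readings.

2010-02-22 10:00, 2010-02-22 23:00, 2010-02-23 12:00

Gaps: 13, 13, 13, 13 hours — each event is 13 hours after the previous one.
2010-02-21 21:00 + 13 h = 2010-02-22 10:00.
2010-02-22 10:00 + 13 h = 2010-02-22 23:00.
2010-02-22 23:00 + 13 h = 2010-02-23 12:00.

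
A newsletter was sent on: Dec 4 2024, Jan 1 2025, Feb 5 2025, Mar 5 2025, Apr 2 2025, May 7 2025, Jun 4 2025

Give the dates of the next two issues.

Jul 2 2025, Aug 6 2025

Gaps: 28, 35, 28, 28, 35, 28 days — a mix of 28 and 35. Every date is a Wednesday.
Each is the 1st Wednesday of its month.
1st Wednesday of July 2025: Jul 2 2025.
August 2025 — 1st Wednesday is Aug 6 2025.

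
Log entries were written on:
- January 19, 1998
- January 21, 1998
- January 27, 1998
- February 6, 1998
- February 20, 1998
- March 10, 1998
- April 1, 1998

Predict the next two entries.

Intervals are 2, 6, 10, 14, 18, 22 days — an arithmetic progression with common difference 4.
Next gap: 26 days. April 1, 1998 + 26 days = April 27, 1998.
Next gap: 30 days. April 27, 1998 + 30 days = May 27, 1998.

April 27, 1998; May 27, 1998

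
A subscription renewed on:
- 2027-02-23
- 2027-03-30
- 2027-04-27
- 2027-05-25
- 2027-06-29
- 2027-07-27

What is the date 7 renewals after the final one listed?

Every date is a Tuesday; gaps 35, 28, 28, 35, 28 days.
Each is the last Tuesday of its month (at least one falls on the 29th or later, ruling out '4th Tuesday').
August 2027 ends with Tuesday 2027-08-31.
September 2027 ends with Tuesday 2027-09-28.
Last Tuesday of October 2027: 2027-10-26.
November 2027 ends with Tuesday 2027-11-30.
Last Tuesday of December 2027: 2027-12-28.
January 2028 ends with Tuesday 2028-01-25.
Last Tuesday of February 2028: 2028-02-29.

2028-02-29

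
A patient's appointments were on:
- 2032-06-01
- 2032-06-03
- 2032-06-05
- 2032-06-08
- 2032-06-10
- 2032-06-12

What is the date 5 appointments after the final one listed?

2032-06-24

The gap pattern 2, 2, 3, 2, 2 repeats every 3 events.
These are the Tuesdays, Thursdays and Saturdays of each week.
Next Tuesday: 2032-06-15.
The following Thursday is 2032-06-17.
The following Saturday is 2032-06-19.
Next Tuesday: 2032-06-22.
The following Thursday is 2032-06-24.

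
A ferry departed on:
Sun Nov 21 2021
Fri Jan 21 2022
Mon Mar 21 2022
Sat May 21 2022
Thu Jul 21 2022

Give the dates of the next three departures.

Wed Sep 21 2022, Mon Nov 21 2022, Sat Jan 21 2023

Gaps: 61, 59, 61, 61 days — not constant. Every event is on the 21st of the month.
Pattern: the 21st of every 2 months.
Next: September 2022 → Wed Sep 21 2022.
November 2022: Mon Nov 21 2022.
Next: January 2023 → Sat Jan 21 2023.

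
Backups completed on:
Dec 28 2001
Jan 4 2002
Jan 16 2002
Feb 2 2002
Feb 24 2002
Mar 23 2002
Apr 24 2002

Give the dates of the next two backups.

The spacing grows by 5 each time: 7, 12, 17, 22, 27, 32 days.
Next gap: 37 days. Apr 24 2002 + 37 days = May 31 2002.
Next gap: 42 days. May 31 2002 + 42 days = Jul 12 2002.

May 31 2002, Jul 12 2002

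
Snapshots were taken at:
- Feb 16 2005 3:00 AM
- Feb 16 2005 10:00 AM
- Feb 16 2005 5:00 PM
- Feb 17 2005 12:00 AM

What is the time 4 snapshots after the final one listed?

Spacing: 7, 7, 7 h — constant 7 h.
Feb 17 2005 12:00 AM + 7 h = Feb 17 2005 7:00 AM.
Feb 17 2005 7:00 AM + 7 h = Feb 17 2005 2:00 PM.
Feb 17 2005 2:00 PM + 7 h = Feb 17 2005 9:00 PM.
Feb 17 2005 9:00 PM + 7 h = Feb 18 2005 4:00 AM.

Feb 18 2005 4:00 AM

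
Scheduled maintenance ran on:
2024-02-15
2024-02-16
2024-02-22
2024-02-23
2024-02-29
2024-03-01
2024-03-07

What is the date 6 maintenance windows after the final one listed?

Gaps: 1, 6, 1, 6, 1, 6 days — not constant, but cyclic with period 2.
The events fall on every Thursday and Friday.
Next Friday: 2024-03-08.
Next Thursday: 2024-03-14.
Next Friday: 2024-03-15.
The following Thursday is 2024-03-21.
The following Friday is 2024-03-22.
The following Thursday is 2024-03-28.

2024-03-28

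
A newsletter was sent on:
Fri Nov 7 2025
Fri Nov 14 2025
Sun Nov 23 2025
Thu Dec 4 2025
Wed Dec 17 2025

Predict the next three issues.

Thu Jan 1 2026, Sun Jan 18 2026, Fri Feb 6 2026

Intervals are 7, 9, 11, 13 days — an arithmetic progression with common difference 2.
Next gap: 15 days. Wed Dec 17 2025 + 15 days = Thu Jan 1 2026.
Next gap: 17 days. Thu Jan 1 2026 + 17 days = Sun Jan 18 2026.
Next gap: 19 days. Sun Jan 18 2026 + 19 days = Fri Feb 6 2026.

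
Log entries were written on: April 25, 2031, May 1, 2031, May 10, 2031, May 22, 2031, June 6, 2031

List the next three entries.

June 24, 2031; July 15, 2031; August 8, 2031

Intervals are 6, 9, 12, 15 days — an arithmetic progression with common difference 3.
Next gap: 18 days. June 6, 2031 + 18 days = June 24, 2031.
Next gap: 21 days. June 24, 2031 + 21 days = July 15, 2031.
Next gap: 24 days. July 15, 2031 + 24 days = August 8, 2031.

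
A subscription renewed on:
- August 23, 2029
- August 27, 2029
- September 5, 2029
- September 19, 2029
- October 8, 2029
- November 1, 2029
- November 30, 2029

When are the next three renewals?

January 3, 2030; February 11, 2030; March 27, 2030

Intervals are 4, 9, 14, 19, 24, 29 days — an arithmetic progression with common difference 5.
Next gap: 34 days. November 30, 2029 + 34 days = January 3, 2030.
Next gap: 39 days. January 3, 2030 + 39 days = February 11, 2030.
Next gap: 44 days. February 11, 2030 + 44 days = March 27, 2030.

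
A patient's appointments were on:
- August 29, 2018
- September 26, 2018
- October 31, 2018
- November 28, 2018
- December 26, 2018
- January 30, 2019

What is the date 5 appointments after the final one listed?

June 26, 2019

These are Wednesdays with 28, 35, 28, 28, 35-day gaps.
Each is the final Wednesday of its month — August 29, 2018 is past the 28th, so '4th Wednesday' doesn't fit.
February 2019 ends with Wednesday February 27, 2019.
Last Wednesday of March 2019: March 27, 2019.
April 2019 ends with Wednesday April 24, 2019.
May 2019 ends with Wednesday May 29, 2019.
Last Wednesday of June 2019: June 26, 2019.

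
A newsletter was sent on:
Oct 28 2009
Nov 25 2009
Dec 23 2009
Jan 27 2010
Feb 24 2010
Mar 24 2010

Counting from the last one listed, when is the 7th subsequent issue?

Oct 27 2010

These are Wednesdays at 28- or 35-day spacing (28, 28, 35, 28, 28).
The pattern: 4th Wednesday of the month.
4th Wednesday of April 2010: Apr 28 2010.
4th Wednesday of May 2010: May 26 2010.
4th Wednesday of June 2010: Jun 23 2010.
4th Wednesday of July 2010: Jul 28 2010.
August 2010 — 4th Wednesday is Aug 25 2010.
4th Wednesday of September 2010: Sep 22 2010.
4th Wednesday of October 2010: Oct 27 2010.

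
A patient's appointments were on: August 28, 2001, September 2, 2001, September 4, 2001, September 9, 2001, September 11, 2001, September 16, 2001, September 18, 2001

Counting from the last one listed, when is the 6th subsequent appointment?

Every event lands on a Tuesday or Sunday (gaps cycle 5, 2, 5, 2, 5, 2).
So the schedule is: every Tuesday and Sunday.
The following Sunday is September 23, 2001.
Next Tuesday: September 25, 2001.
Next Sunday: September 30, 2001.
The following Tuesday is October 2, 2001.
The following Sunday is October 7, 2001.
Next Tuesday: October 9, 2001.

October 9, 2001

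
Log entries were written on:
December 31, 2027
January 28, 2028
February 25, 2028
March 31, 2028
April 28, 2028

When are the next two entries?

May 26, 2028; June 30, 2028

Every date is a Friday; gaps 28, 28, 35, 28 days.
Each is the last Friday of its month (at least one falls on the 29th or later, ruling out '4th Friday').
May 2028 ends with Friday May 26, 2028.
June 2028 ends with Friday June 30, 2028.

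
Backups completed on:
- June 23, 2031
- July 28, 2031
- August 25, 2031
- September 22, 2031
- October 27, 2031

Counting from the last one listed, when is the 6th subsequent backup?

These are Mondays at 28- or 35-day spacing (35, 28, 28, 35).
The pattern: 4th Monday of the month.
November 2031 — 4th Monday is November 24, 2031.
4th Monday of December 2031: December 22, 2031.
4th Monday of January 2032: January 26, 2032.
February 2032 — 4th Monday is February 23, 2032.
4th Monday of March 2032: March 22, 2032.
April 2032 — 4th Monday is April 26, 2032.

April 26, 2032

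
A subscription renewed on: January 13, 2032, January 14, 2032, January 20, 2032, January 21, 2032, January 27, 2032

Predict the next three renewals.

The gap pattern 1, 6, 1, 6 repeats every 2 events.
These are the Tuesdays and Wednesdays of each week.
The following Wednesday is January 28, 2032.
The following Tuesday is February 3, 2032.
The following Wednesday is February 4, 2032.

January 28, 2032; February 3, 2032; February 4, 2032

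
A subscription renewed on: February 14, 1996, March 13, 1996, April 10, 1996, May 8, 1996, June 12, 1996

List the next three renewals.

These are Wednesdays at 28- or 35-day spacing (28, 28, 28, 35).
The pattern: 2nd Wednesday of the month.
2nd Wednesday of July 1996: July 10, 1996.
August 1996 — 2nd Wednesday is August 14, 1996.
September 1996 — 2nd Wednesday is September 11, 1996.

July 10, 1996; August 14, 1996; September 11, 1996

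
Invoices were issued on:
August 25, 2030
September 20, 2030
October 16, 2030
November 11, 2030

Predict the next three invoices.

December 7, 2030; January 2, 2031; January 28, 2031

The spacing is 26, 26, 26 days — always 26 days.
November 11, 2030 + 26 days = December 7, 2030.
December 7, 2030 + 26 days = January 2, 2031.
January 2, 2031 + 26 days = January 28, 2031.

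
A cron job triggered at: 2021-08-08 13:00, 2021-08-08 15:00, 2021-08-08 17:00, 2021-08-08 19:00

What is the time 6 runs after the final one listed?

2021-08-09 07:00

Gaps: 2, 2, 2 hours — each event is 2 hours after the previous one.
2021-08-08 19:00 + 2 h = 2021-08-08 21:00.
2021-08-08 21:00 + 2 h = 2021-08-08 23:00.
2021-08-08 23:00 + 2 h = 2021-08-09 01:00.
2021-08-09 01:00 + 2 h = 2021-08-09 03:00.
2021-08-09 03:00 + 2 h = 2021-08-09 05:00.
2021-08-09 05:00 + 2 h = 2021-08-09 07:00.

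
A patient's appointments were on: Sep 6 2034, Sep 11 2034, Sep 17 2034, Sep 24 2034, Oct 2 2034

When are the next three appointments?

Oct 11 2034, Oct 21 2034, Nov 1 2034

Intervals are 5, 6, 7, 8 days — an arithmetic progression with common difference 1.
Next gap: 9 days. Oct 2 2034 + 9 days = Oct 11 2034.
Next gap: 10 days. Oct 11 2034 + 10 days = Oct 21 2034.
Next gap: 11 days. Oct 21 2034 + 11 days = Nov 1 2034.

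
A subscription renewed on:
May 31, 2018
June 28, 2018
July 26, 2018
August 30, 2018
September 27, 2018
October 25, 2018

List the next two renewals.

November 29, 2018; December 27, 2018

Every date is a Thursday; gaps 28, 28, 35, 28, 28 days.
Each is the last Thursday of its month (at least one falls on the 29th or later, ruling out '4th Thursday').
November 2018 ends with Thursday November 29, 2018.
Last Thursday of December 2018: December 27, 2018.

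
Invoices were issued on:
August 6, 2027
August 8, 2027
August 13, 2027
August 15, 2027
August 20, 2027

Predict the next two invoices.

Every event lands on a Friday or Sunday (gaps cycle 2, 5, 2, 5).
So the schedule is: every Friday and Sunday.
Next Sunday: August 22, 2027.
The following Friday is August 27, 2027.

August 22, 2027; August 27, 2027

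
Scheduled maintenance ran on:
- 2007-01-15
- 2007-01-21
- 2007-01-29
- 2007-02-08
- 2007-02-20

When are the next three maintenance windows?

Gaps: 6, 8, 10, 12 days — each gap is 2 larger than the previous one.
Next gap: 14 days. 2007-02-20 + 14 days = 2007-03-06.
Next gap: 16 days. 2007-03-06 + 16 days = 2007-03-22.
Next gap: 18 days. 2007-03-22 + 18 days = 2007-04-09.

2007-03-06, 2007-03-22, 2007-04-09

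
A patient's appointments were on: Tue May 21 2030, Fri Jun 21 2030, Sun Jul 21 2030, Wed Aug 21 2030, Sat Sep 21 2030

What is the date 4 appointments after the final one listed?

The day-of-month is always 21 (31, 30, 31, 31 days between events).
So this recurs on the 21st of each month.
October 2030: Mon Oct 21 2030.
November 2030: Thu Nov 21 2030.
Next: December 2030 → Sat Dec 21 2030.
Next: January 2031 → Tue Jan 21 2031.

Tue Jan 21 2031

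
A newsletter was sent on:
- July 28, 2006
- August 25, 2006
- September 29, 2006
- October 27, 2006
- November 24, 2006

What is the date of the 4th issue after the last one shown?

March 30, 2007

These are Fridays with 28, 35, 28, 28-day gaps.
Each is the final Friday of its month — September 29, 2006 is past the 28th, so '4th Friday' doesn't fit.
December 2006 ends with Friday December 29, 2006.
January 2007 ends with Friday January 26, 2007.
Last Friday of February 2007: February 23, 2007.
March 2007 ends with Friday March 30, 2007.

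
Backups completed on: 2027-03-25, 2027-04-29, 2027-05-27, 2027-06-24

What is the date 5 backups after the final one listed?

These are Thursdays with 35, 28, 28-day gaps.
Each is the final Thursday of its month — 2027-04-29 is past the 28th, so '4th Thursday' doesn't fit.
Last Thursday of July 2027: 2027-07-29.
Last Thursday of August 2027: 2027-08-26.
Last Thursday of September 2027: 2027-09-30.
October 2027 ends with Thursday 2027-10-28.
November 2027 ends with Thursday 2027-11-25.

2027-11-25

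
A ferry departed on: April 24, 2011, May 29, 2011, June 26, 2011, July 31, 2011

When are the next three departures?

Every date is a Sunday; gaps 35, 28, 35 days.
Each is the last Sunday of its month (at least one falls on the 29th or later, ruling out '4th Sunday').
August 2011 ends with Sunday August 28, 2011.
Last Sunday of September 2011: September 25, 2011.
October 2011 ends with Sunday October 30, 2011.

August 28, 2011; September 25, 2011; October 30, 2011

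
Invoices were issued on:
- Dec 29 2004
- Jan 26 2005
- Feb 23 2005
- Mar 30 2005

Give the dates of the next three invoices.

These are Wednesdays with 28, 28, 35-day gaps.
Each is the final Wednesday of its month — Dec 29 2004 is past the 28th, so '4th Wednesday' doesn't fit.
Last Wednesday of April 2005: Apr 27 2005.
Last Wednesday of May 2005: May 25 2005.
June 2005 ends with Wednesday Jun 29 2005.

Apr 27 2005, May 25 2005, Jun 29 2005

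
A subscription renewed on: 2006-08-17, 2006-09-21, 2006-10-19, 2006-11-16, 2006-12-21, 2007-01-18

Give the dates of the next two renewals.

All dates are Thursdays, 35, 28, 28, 35, 28 days apart.
Specifically, the 3rd Thursday of each month.
February 2007 — 3rd Thursday is 2007-02-15.
3rd Thursday of March 2007: 2007-03-15.

2007-02-15, 2007-03-15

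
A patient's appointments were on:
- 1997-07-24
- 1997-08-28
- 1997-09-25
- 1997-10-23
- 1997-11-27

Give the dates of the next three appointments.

Gaps: 35, 28, 28, 35 days — a mix of 28 and 35. Every date is a Thursday.
Each is the 4th Thursday of its month.
4th Thursday of December 1997: 1997-12-25.
January 1998 — 4th Thursday is 1998-01-22.
4th Thursday of February 1998: 1998-02-26.

1997-12-25, 1998-01-22, 1998-02-26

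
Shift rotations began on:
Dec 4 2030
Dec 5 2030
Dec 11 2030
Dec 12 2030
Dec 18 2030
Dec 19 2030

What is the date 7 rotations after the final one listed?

The gap pattern 1, 6, 1, 6, 1 repeats every 2 events.
These are the Wednesdays and Thursdays of each week.
The following Wednesday is Dec 25 2030.
The following Thursday is Dec 26 2030.
Next Wednesday: Jan 1 2031.
The following Thursday is Jan 2 2031.
The following Wednesday is Jan 8 2031.
Next Thursday: Jan 9 2031.
Next Wednesday: Jan 15 2031.

Jan 15 2031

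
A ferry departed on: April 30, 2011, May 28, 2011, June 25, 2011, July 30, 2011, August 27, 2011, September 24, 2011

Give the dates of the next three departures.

October 29, 2011; November 26, 2011; December 31, 2011

Every date is a Saturday; gaps 28, 28, 35, 28, 28 days.
Each is the last Saturday of its month (at least one falls on the 29th or later, ruling out '4th Saturday').
October 2011 ends with Saturday October 29, 2011.
November 2011 ends with Saturday November 26, 2011.
December 2011 ends with Saturday December 31, 2011.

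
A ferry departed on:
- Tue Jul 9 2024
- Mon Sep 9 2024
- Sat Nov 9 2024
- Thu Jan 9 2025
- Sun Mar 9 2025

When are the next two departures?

Gaps: 62, 61, 61, 59 days — not constant. Every event is on the 9th of the month.
Pattern: the 9th of every 2 months.
Next: May 2025 → Fri May 9 2025.
July 2025: Wed Jul 9 2025.

Fri May 9 2025, Wed Jul 9 2025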